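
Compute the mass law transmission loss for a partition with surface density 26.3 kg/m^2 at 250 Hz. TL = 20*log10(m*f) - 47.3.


m * f = 26.3 * 250 = 6575
20*log10(6575) = 76.3579 dB
TL = 76.3579 - 47.3 = 29.058 dB


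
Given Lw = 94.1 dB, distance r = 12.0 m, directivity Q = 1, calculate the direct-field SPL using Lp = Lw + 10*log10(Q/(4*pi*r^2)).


4*pi*r^2 = 4*pi*12.0^2 = 1809.56 m^2
Q / (4*pi*r^2) = 1 / 1809.56 = 0.000552621
Lp = 94.1 + 10*log10(0.000552621) = 61.524 dB


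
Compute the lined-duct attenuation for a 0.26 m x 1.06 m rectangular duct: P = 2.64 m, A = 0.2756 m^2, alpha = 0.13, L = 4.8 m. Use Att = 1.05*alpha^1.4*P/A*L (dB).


alpha^1.4 = 0.13^1.4 = 0.0574805
Attenuation rate = 1.05 * alpha^1.4 * P / A
= 1.05 * 0.0574805 * 2.64 / 0.2756 = 0.578142 dB/m
Total Att = 0.578142 * 4.8 = 2.7751 dB


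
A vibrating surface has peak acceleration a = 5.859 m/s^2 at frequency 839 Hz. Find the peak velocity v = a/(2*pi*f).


omega = 2*pi*f = 2*pi*839 = 5271.59 rad/s
v = a / omega = 5.859 / 5271.59 = 0.0011114 m/s


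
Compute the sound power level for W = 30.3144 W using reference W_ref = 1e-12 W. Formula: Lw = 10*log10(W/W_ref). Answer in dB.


W / W_ref = 30.3144 / 1e-12 = 3.03144e+13
Lw = 10 * log10(3.03144e+13) = 134.82 dB


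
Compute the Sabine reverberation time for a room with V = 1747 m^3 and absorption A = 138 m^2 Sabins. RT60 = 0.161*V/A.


RT60 = 0.161 * 1747 / 138 = 2.0382 s


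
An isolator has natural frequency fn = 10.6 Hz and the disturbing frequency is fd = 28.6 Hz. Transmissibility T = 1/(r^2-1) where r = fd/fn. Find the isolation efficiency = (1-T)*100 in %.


r = 28.6 / 10.6 = 2.69811
r^2 - 1 = 2.69811^2 - 1 = 6.2798
T = 1/6.2798 = 0.159241
Efficiency = (1 - 0.159241)*100 = 84.076 %


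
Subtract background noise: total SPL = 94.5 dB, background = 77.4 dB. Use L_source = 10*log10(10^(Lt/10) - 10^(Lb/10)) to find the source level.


10^(94.5/10) = 2.81838e+09
10^(77.4/10) = 5.49541e+07
Difference = 2.81838e+09 - 5.49541e+07 = 2.76343e+09
L_source = 10*log10(2.76343e+09) = 94.414 dB


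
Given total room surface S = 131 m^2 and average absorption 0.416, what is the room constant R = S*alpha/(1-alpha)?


R = 131 * 0.416 / (1 - 0.416) = 93.315 m^2


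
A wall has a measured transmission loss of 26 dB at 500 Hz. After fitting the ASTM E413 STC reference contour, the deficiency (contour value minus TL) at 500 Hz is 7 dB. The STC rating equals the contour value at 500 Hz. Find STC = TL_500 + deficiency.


By ASTM E413, STC = value of the fitted reference contour at 500 Hz.
Contour value at 500 Hz = TL_500 + deficiency = 26 + 7 = 33
STC = 33


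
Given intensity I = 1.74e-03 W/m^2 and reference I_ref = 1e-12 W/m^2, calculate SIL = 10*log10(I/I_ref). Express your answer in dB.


I / I_ref = 1.74e-03 / 1e-12 = 1.74e+09
SIL = 10 * log10(1.74e+09) = 92.405 dB


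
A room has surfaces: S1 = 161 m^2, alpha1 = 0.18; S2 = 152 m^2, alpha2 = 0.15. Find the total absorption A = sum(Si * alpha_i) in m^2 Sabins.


161 * 0.18 = 28.98
152 * 0.15 = 22.8
A_total = 28.98 + 22.8 = 51.78 m^2


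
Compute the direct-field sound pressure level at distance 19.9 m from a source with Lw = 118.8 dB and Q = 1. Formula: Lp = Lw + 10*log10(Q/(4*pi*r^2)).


4*pi*r^2 = 4*pi*19.9^2 = 4976.41 m^2
Q / (4*pi*r^2) = 1 / 4976.41 = 0.000200948
Lp = 118.8 + 10*log10(0.000200948) = 81.831 dB


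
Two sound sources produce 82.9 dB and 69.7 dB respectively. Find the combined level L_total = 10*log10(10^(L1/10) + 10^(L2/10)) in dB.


10^(82.9/10) = 1.94984e+08
10^(69.7/10) = 9.33254e+06
Sum = 1.94984e+08 + 9.33254e+06 = 2.04317e+08
L_total = 10*log10(2.04317e+08) = 83.103 dB


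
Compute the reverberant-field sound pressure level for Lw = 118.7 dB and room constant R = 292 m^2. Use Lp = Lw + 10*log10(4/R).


4/R = 4/292 = 0.0136986
Lp = 118.7 + 10*log10(0.0136986) = 100.07 dB


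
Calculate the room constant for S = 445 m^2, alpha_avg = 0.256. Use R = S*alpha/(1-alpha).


R = 445 * 0.256 / (1 - 0.256) = 153.12 m^2


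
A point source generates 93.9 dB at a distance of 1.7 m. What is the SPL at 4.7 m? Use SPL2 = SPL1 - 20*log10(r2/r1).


r2/r1 = 4.7/1.7 = 2.76471
Correction = 20*log10(2.76471) = 8.83299 dB
SPL2 = 93.9 - 8.83299 = 85.067 dB


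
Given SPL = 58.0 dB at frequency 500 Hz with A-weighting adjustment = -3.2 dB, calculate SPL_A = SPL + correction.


A-weighting table: 500 Hz -> -3.2 dB correction
SPL_A = SPL + correction = 58.0 + (-3.2) = 54.8 dBA


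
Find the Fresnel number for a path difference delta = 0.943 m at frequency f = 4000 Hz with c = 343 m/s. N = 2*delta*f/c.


N = 2*delta*f/c = 2*delta/lambda, where lambda = c/f
lambda = 343 / 4000 = 0.08575 m
N = 2 * 0.943 / 0.08575 = 21.994


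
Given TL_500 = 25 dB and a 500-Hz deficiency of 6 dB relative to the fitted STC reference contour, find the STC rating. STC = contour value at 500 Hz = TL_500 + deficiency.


By ASTM E413, STC = value of the fitted reference contour at 500 Hz.
Contour value at 500 Hz = TL_500 + deficiency = 25 + 6 = 31
STC = 31


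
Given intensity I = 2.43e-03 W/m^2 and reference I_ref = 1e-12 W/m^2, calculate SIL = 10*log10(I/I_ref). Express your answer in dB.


I / I_ref = 2.43e-03 / 1e-12 = 2.43e+09
SIL = 10 * log10(2.43e+09) = 93.856 dB


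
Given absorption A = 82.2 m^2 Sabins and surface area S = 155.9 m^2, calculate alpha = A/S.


Absorption coefficient = absorbed power / incident power
alpha = A / S = 82.2 / 155.9 = 0.52726


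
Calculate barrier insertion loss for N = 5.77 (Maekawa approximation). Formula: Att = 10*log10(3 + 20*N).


3 + 20*N = 3 + 20*5.77 = 118.4
Att = 10*log10(118.4) = 20.734 dB


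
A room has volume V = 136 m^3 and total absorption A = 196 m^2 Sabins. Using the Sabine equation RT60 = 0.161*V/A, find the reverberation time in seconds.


RT60 = 0.161 * 136 / 196 = 0.11171 s


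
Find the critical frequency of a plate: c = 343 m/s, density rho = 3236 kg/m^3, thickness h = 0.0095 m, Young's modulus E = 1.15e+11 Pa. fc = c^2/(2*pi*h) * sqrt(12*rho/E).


12*rho/E = 12*3236/1.15e+11 = 3.3767e-07
sqrt(12*rho/E) = sqrt(3.3767e-07) = 0.000581094
c^2/(2*pi*h) = 343^2/(2*pi*0.0095) = 1.97099e+06
fc = 1.97099e+06 * 0.000581094 = 1145.3 Hz


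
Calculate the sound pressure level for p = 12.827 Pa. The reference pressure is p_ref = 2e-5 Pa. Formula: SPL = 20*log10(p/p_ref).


p / p_ref = 12.827 / 2e-5 = 641350
SPL = 20 * log10(641350) = 116.14 dB


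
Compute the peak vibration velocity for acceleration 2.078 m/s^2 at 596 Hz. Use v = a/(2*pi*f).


omega = 2*pi*f = 2*pi*596 = 3744.78 rad/s
v = a / omega = 2.078 / 3744.78 = 0.00055491 m/s


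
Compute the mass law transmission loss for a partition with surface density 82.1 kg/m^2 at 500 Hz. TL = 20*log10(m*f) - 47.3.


m * f = 82.1 * 500 = 41050
20*log10(41050) = 92.2663 dB
TL = 92.2663 - 47.3 = 44.966 dB


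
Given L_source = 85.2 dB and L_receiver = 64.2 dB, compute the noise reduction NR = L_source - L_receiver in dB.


NR = L_source - L_receiver (difference between source and receiving room levels)
NR = 85.2 - 64.2 = 21 dB


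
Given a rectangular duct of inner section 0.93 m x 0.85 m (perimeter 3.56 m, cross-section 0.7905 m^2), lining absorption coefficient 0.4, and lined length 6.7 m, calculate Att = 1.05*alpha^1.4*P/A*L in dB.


alpha^1.4 = 0.4^1.4 = 0.277258
Attenuation rate = 1.05 * alpha^1.4 * P / A
= 1.05 * 0.277258 * 3.56 / 0.7905 = 1.31106 dB/m
Total Att = 1.31106 * 6.7 = 8.7841 dB


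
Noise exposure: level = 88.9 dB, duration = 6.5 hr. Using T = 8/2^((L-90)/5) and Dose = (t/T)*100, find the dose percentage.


T_allowed = 8 / 2^((88.9 - 90)/5) = 9.31787 hr
Dose = 6.5 / 9.31787 * 100 = 69.758 %


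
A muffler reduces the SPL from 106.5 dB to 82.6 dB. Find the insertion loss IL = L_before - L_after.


Insertion loss = SPL without muffler - SPL with muffler
IL = 106.5 - 82.6 = 23.9 dB


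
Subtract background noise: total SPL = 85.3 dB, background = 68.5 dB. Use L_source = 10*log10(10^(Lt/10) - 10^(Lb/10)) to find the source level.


10^(85.3/10) = 3.38844e+08
10^(68.5/10) = 7.07946e+06
Difference = 3.38844e+08 - 7.07946e+06 = 3.31765e+08
L_source = 10*log10(3.31765e+08) = 85.208 dB


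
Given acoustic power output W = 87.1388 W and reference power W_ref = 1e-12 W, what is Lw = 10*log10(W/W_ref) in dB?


W / W_ref = 87.1388 / 1e-12 = 8.71388e+13
Lw = 10 * log10(8.71388e+13) = 139.4 dB


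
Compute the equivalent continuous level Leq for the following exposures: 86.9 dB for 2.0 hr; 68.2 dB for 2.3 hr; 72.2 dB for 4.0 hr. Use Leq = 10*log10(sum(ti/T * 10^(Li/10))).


T_total = 2.0 + 2.3 + 4.0 = 8.3 hr
(2.0/8.3) * 10^(86.9/10) = 1.18019e+08
(2.3/8.3) * 10^(68.2/10) = 1.83084e+06
(4.0/8.3) * 10^(72.2/10) = 7.99801e+06
Sum = 1.18019e+08 + 1.83084e+06 + 7.99801e+06 = 1.27848e+08
Leq = 10*log10(1.27848e+08) = 81.067 dB


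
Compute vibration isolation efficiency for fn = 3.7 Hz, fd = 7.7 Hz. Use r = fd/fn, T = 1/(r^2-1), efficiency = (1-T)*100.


r = 7.7 / 3.7 = 2.08108
r^2 - 1 = 2.08108^2 - 1 = 3.33089
T = 1/3.33089 = 0.30022
Efficiency = (1 - 0.30022)*100 = 69.978 %


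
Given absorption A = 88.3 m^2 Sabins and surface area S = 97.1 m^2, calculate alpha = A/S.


Absorption coefficient = absorbed power / incident power
alpha = A / S = 88.3 / 97.1 = 0.90937


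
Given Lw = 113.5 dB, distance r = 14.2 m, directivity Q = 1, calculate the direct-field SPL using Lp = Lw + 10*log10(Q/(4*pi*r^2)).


4*pi*r^2 = 4*pi*14.2^2 = 2533.88 m^2
Q / (4*pi*r^2) = 1 / 2533.88 = 0.000394652
Lp = 113.5 + 10*log10(0.000394652) = 79.462 dB


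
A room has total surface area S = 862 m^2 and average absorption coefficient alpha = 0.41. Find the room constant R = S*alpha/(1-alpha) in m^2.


R = 862 * 0.41 / (1 - 0.41) = 599.02 m^2


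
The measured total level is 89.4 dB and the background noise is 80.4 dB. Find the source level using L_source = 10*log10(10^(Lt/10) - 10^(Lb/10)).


10^(89.4/10) = 8.70964e+08
10^(80.4/10) = 1.09648e+08
Difference = 8.70964e+08 - 1.09648e+08 = 7.61316e+08
L_source = 10*log10(7.61316e+08) = 88.816 dB


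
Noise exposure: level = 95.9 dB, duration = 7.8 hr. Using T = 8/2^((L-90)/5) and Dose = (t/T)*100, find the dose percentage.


T_allowed = 8 / 2^((95.9 - 90)/5) = 3.53081 hr
Dose = 7.8 / 3.53081 * 100 = 220.91 %


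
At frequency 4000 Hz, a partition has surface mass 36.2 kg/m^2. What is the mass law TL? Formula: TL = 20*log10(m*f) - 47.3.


m * f = 36.2 * 4000 = 144800
20*log10(144800) = 103.215 dB
TL = 103.215 - 47.3 = 55.915 dB


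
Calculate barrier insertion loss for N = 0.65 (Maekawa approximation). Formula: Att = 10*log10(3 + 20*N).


3 + 20*N = 3 + 20*0.65 = 16
Att = 10*log10(16) = 12.041 dB


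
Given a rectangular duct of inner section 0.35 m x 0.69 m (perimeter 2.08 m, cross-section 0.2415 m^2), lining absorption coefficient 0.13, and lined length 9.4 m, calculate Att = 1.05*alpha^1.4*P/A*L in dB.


alpha^1.4 = 0.13^1.4 = 0.0574805
Attenuation rate = 1.05 * alpha^1.4 * P / A
= 1.05 * 0.0574805 * 2.08 / 0.2415 = 0.519824 dB/m
Total Att = 0.519824 * 9.4 = 4.8863 dB


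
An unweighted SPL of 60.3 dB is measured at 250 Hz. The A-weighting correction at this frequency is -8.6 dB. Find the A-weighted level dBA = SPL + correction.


A-weighting table: 250 Hz -> -8.6 dB correction
SPL_A = SPL + correction = 60.3 + (-8.6) = 51.7 dBA


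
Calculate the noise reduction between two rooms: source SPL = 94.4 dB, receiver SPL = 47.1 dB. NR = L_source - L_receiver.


NR = L_source - L_receiver (difference between source and receiving room levels)
NR = 94.4 - 47.1 = 47.3 dB


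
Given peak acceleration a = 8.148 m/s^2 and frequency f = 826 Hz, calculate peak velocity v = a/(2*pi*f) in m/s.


omega = 2*pi*f = 2*pi*826 = 5189.91 rad/s
v = a / omega = 8.148 / 5189.91 = 0.00157 m/s


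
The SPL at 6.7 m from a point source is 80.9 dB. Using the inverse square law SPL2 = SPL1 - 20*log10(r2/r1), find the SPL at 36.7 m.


r2/r1 = 36.7/6.7 = 5.47761
Correction = 20*log10(5.47761) = 14.7718 dB
SPL2 = 80.9 - 14.7718 = 66.128 dB


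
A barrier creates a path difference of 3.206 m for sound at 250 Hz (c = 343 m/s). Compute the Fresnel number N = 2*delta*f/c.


N = 2*delta*f/c = 2*delta/lambda, where lambda = c/f
lambda = 343 / 250 = 1.372 m
N = 2 * 3.206 / 1.372 = 4.6735


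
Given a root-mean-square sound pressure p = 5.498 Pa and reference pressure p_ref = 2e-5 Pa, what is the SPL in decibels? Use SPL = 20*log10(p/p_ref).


p / p_ref = 5.498 / 2e-5 = 274900
SPL = 20 * log10(274900) = 108.78 dB


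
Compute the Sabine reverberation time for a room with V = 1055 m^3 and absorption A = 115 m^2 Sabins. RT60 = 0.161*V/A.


RT60 = 0.161 * 1055 / 115 = 1.477 s


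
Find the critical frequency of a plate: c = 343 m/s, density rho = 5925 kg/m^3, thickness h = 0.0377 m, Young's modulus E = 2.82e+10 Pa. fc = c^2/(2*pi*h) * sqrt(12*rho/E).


12*rho/E = 12*5925/2.82e+10 = 2.52128e-06
sqrt(12*rho/E) = sqrt(2.52128e-06) = 0.00158785
c^2/(2*pi*h) = 343^2/(2*pi*0.0377) = 496669
fc = 496669 * 0.00158785 = 788.64 Hz


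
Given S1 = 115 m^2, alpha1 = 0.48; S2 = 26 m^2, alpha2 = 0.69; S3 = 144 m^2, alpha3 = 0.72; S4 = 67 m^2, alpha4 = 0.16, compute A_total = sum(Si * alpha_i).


115 * 0.48 = 55.2
26 * 0.69 = 17.94
144 * 0.72 = 103.68
67 * 0.16 = 10.72
A_total = 55.2 + 17.94 + 103.68 + 10.72 = 187.54 m^2


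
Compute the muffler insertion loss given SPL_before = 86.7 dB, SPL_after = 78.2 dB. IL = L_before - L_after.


Insertion loss = SPL without muffler - SPL with muffler
IL = 86.7 - 78.2 = 8.5 dB


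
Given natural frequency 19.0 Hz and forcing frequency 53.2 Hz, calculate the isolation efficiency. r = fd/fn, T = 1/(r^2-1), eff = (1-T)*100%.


r = 53.2 / 19.0 = 2.8
r^2 - 1 = 2.8^2 - 1 = 6.84
T = 1/6.84 = 0.146199
Efficiency = (1 - 0.146199)*100 = 85.38 %


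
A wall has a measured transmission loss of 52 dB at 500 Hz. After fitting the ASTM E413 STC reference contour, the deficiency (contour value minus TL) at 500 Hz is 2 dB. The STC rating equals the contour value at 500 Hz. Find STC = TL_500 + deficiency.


By ASTM E413, STC = value of the fitted reference contour at 500 Hz.
Contour value at 500 Hz = TL_500 + deficiency = 52 + 2 = 54
STC = 54


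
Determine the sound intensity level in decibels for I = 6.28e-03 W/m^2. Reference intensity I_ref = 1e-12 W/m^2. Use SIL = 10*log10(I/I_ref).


I / I_ref = 6.28e-03 / 1e-12 = 6.28e+09
SIL = 10 * log10(6.28e+09) = 97.98 dB


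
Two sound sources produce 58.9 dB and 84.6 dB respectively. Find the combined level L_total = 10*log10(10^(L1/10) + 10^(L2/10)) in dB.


10^(58.9/10) = 776247
10^(84.6/10) = 2.88403e+08
Sum = 776247 + 2.88403e+08 = 2.89179e+08
L_total = 10*log10(2.89179e+08) = 84.612 dB


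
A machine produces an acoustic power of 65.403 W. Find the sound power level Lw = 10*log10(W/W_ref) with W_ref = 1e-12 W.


W / W_ref = 65.403 / 1e-12 = 6.5403e+13
Lw = 10 * log10(6.5403e+13) = 138.16 dB


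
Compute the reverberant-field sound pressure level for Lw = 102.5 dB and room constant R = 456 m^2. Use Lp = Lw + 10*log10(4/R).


4/R = 4/456 = 0.00877193
Lp = 102.5 + 10*log10(0.00877193) = 81.931 dB


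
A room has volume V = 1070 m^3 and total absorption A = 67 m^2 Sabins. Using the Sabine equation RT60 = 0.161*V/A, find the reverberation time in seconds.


RT60 = 0.161 * 1070 / 67 = 2.5712 s


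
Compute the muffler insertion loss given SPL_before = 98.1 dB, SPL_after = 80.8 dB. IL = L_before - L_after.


Insertion loss = SPL without muffler - SPL with muffler
IL = 98.1 - 80.8 = 17.3 dB


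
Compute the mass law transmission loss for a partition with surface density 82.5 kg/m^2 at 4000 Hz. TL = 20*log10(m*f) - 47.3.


m * f = 82.5 * 4000 = 330000
20*log10(330000) = 110.37 dB
TL = 110.37 - 47.3 = 63.07 dB


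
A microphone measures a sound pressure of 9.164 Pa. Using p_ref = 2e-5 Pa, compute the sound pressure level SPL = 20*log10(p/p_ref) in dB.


p / p_ref = 9.164 / 2e-5 = 458200
SPL = 20 * log10(458200) = 113.22 dB


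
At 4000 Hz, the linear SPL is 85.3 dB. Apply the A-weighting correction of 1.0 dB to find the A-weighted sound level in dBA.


A-weighting table: 4000 Hz -> 1.0 dB correction
SPL_A = SPL + correction = 85.3 + (1.0) = 86.3 dBA


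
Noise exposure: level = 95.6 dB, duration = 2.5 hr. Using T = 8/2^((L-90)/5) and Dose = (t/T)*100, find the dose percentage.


T_allowed = 8 / 2^((95.6 - 90)/5) = 3.68075 hr
Dose = 2.5 / 3.68075 * 100 = 67.921 %


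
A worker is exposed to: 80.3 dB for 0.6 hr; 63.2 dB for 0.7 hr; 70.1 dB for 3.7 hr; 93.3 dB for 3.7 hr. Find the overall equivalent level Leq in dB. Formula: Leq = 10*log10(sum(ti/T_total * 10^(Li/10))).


T_total = 0.6 + 0.7 + 3.7 + 3.7 = 8.7 hr
(0.6/8.7) * 10^(80.3/10) = 7.38979e+06
(0.7/8.7) * 10^(63.2/10) = 168104
(3.7/8.7) * 10^(70.1/10) = 4.35194e+06
(3.7/8.7) * 10^(93.3/10) = 9.09248e+08
Sum = 7.38979e+06 + 168104 + 4.35194e+06 + 9.09248e+08 = 9.21158e+08
Leq = 10*log10(9.21158e+08) = 89.643 dB


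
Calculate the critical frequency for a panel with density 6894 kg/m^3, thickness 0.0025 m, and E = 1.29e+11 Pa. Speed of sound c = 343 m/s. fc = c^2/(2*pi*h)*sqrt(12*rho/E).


12*rho/E = 12*6894/1.29e+11 = 6.41302e-07
sqrt(12*rho/E) = sqrt(6.41302e-07) = 0.000800813
c^2/(2*pi*h) = 343^2/(2*pi*0.0025) = 7.48977e+06
fc = 7.48977e+06 * 0.000800813 = 5997.9 Hz


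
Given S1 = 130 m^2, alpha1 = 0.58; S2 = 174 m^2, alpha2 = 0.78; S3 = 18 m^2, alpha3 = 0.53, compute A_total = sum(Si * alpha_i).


130 * 0.58 = 75.4
174 * 0.78 = 135.72
18 * 0.53 = 9.54
A_total = 75.4 + 135.72 + 9.54 = 220.66 m^2


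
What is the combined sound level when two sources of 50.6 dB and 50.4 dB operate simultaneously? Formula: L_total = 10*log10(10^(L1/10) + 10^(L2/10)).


10^(50.6/10) = 114815
10^(50.4/10) = 109648
Sum = 114815 + 109648 = 224463
L_total = 10*log10(224463) = 53.511 dB


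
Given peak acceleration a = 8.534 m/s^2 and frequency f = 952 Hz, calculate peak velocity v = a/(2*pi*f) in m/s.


omega = 2*pi*f = 2*pi*952 = 5981.59 rad/s
v = a / omega = 8.534 / 5981.59 = 0.0014267 m/s


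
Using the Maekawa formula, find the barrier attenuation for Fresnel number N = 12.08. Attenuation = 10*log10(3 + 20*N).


3 + 20*N = 3 + 20*12.08 = 244.6
Att = 10*log10(244.6) = 23.885 dB


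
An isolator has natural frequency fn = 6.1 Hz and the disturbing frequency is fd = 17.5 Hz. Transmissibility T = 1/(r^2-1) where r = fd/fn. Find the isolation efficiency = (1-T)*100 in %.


r = 17.5 / 6.1 = 2.86885
r^2 - 1 = 2.86885^2 - 1 = 7.2303
T = 1/7.2303 = 0.138307
Efficiency = (1 - 0.138307)*100 = 86.169 %


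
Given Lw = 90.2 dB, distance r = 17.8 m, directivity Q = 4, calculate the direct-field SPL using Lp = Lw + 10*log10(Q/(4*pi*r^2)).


4*pi*r^2 = 4*pi*17.8^2 = 3981.53 m^2
Q / (4*pi*r^2) = 4 / 3981.53 = 0.00100464
Lp = 90.2 + 10*log10(0.00100464) = 60.22 dB


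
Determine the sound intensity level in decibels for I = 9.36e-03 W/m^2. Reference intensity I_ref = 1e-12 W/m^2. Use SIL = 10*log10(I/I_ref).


I / I_ref = 9.36e-03 / 1e-12 = 9.36e+09
SIL = 10 * log10(9.36e+09) = 99.713 dB


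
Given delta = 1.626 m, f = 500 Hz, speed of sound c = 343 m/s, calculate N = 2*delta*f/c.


N = 2*delta*f/c = 2*delta/lambda, where lambda = c/f
lambda = 343 / 500 = 0.686 m
N = 2 * 1.626 / 0.686 = 4.7405


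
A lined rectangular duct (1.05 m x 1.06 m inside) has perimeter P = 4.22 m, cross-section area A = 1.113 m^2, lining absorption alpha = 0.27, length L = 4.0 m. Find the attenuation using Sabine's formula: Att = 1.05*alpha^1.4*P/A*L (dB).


alpha^1.4 = 0.27^1.4 = 0.159922
Attenuation rate = 1.05 * alpha^1.4 * P / A
= 1.05 * 0.159922 * 4.22 / 1.113 = 0.636671 dB/m
Total Att = 0.636671 * 4.0 = 2.5467 dB


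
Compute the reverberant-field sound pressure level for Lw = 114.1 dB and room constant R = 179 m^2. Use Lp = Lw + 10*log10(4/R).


4/R = 4/179 = 0.0223464
Lp = 114.1 + 10*log10(0.0223464) = 97.592 dB


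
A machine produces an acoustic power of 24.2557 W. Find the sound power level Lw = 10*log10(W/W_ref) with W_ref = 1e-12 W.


W / W_ref = 24.2557 / 1e-12 = 2.42557e+13
Lw = 10 * log10(2.42557e+13) = 133.85 dB


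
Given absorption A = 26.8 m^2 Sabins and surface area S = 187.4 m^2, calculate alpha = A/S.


Absorption coefficient = absorbed power / incident power
alpha = A / S = 26.8 / 187.4 = 0.14301


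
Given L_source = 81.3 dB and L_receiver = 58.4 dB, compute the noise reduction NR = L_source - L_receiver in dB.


NR = L_source - L_receiver (difference between source and receiving room levels)
NR = 81.3 - 58.4 = 22.9 dB


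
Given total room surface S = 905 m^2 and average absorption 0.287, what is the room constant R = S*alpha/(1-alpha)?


R = 905 * 0.287 / (1 - 0.287) = 364.28 m^2


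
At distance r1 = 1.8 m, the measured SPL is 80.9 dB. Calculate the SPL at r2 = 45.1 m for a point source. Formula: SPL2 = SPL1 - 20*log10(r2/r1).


r2/r1 = 45.1/1.8 = 25.0556
Correction = 20*log10(25.0556) = 27.9781 dB
SPL2 = 80.9 - 27.9781 = 52.922 dB


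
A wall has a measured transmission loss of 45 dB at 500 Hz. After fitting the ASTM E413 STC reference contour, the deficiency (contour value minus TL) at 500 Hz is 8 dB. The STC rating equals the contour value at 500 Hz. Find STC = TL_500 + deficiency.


By ASTM E413, STC = value of the fitted reference contour at 500 Hz.
Contour value at 500 Hz = TL_500 + deficiency = 45 + 8 = 53
STC = 53


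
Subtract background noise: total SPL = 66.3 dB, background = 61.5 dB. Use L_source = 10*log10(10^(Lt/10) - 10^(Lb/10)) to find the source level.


10^(66.3/10) = 4.2658e+06
10^(61.5/10) = 1.41254e+06
Difference = 4.2658e+06 - 1.41254e+06 = 2.85326e+06
L_source = 10*log10(2.85326e+06) = 64.553 dB


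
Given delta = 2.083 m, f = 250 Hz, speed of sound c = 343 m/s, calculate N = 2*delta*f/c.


N = 2*delta*f/c = 2*delta/lambda, where lambda = c/f
lambda = 343 / 250 = 1.372 m
N = 2 * 2.083 / 1.372 = 3.0364


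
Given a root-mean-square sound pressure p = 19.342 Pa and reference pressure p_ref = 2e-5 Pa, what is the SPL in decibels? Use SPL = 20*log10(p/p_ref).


p / p_ref = 19.342 / 2e-5 = 967100
SPL = 20 * log10(967100) = 119.71 dB


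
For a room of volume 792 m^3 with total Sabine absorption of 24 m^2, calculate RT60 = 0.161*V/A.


RT60 = 0.161 * 792 / 24 = 5.313 s


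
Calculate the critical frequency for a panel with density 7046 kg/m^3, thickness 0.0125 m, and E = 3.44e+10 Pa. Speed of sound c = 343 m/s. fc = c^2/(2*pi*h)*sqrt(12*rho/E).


12*rho/E = 12*7046/3.44e+10 = 2.45791e-06
sqrt(12*rho/E) = sqrt(2.45791e-06) = 0.00156777
c^2/(2*pi*h) = 343^2/(2*pi*0.0125) = 1.49795e+06
fc = 1.49795e+06 * 0.00156777 = 2348.4 Hz


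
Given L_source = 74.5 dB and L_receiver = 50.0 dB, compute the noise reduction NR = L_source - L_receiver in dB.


NR = L_source - L_receiver (difference between source and receiving room levels)
NR = 74.5 - 50.0 = 24.5 dB


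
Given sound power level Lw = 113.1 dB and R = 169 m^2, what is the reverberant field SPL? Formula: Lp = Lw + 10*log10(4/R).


4/R = 4/169 = 0.0236686
Lp = 113.1 + 10*log10(0.0236686) = 96.842 dB


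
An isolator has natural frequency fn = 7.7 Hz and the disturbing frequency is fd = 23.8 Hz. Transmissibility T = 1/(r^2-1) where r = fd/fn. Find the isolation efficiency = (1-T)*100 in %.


r = 23.8 / 7.7 = 3.09091
r^2 - 1 = 3.09091^2 - 1 = 8.55372
T = 1/8.55372 = 0.116908
Efficiency = (1 - 0.116908)*100 = 88.309 %


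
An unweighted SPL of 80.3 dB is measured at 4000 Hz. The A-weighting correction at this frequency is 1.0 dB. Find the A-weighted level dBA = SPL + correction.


A-weighting table: 4000 Hz -> 1.0 dB correction
SPL_A = SPL + correction = 80.3 + (1.0) = 81.3 dBA


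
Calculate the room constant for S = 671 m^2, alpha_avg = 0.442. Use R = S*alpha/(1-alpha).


R = 671 * 0.442 / (1 - 0.442) = 531.51 m^2


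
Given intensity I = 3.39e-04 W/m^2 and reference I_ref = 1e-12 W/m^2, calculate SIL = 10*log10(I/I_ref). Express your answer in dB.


I / I_ref = 3.39e-04 / 1e-12 = 3.39e+08
SIL = 10 * log10(3.39e+08) = 85.302 dB


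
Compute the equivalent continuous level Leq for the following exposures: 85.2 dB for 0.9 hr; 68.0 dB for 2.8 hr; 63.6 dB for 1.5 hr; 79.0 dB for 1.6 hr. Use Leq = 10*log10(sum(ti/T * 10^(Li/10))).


T_total = 0.9 + 2.8 + 1.5 + 1.6 = 6.8 hr
(0.9/6.8) * 10^(85.2/10) = 4.38262e+07
(2.8/6.8) * 10^(68.0/10) = 2.59806e+06
(1.5/6.8) * 10^(63.6/10) = 505338
(1.6/6.8) * 10^(79.0/10) = 1.86901e+07
Sum = 4.38262e+07 + 2.59806e+06 + 505338 + 1.86901e+07 = 6.56197e+07
Leq = 10*log10(6.56197e+07) = 78.17 dB


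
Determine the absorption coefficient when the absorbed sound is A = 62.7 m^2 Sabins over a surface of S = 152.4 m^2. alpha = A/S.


Absorption coefficient = absorbed power / incident power
alpha = A / S = 62.7 / 152.4 = 0.41142


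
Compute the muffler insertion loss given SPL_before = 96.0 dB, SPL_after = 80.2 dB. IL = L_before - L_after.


Insertion loss = SPL without muffler - SPL with muffler
IL = 96.0 - 80.2 = 15.8 dB


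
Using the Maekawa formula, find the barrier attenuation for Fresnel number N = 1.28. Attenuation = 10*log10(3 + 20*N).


3 + 20*N = 3 + 20*1.28 = 28.6
Att = 10*log10(28.6) = 14.564 dB


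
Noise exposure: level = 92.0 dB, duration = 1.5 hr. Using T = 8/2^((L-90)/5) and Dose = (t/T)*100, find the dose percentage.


T_allowed = 8 / 2^((92.0 - 90)/5) = 6.06287 hr
Dose = 1.5 / 6.06287 * 100 = 24.741 %


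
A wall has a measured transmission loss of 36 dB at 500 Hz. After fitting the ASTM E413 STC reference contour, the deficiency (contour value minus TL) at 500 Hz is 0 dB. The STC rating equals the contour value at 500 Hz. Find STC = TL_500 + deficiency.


By ASTM E413, STC = value of the fitted reference contour at 500 Hz.
Contour value at 500 Hz = TL_500 + deficiency = 36 + 0 = 36
STC = 36


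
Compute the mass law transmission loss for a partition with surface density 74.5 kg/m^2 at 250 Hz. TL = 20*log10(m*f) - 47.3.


m * f = 74.5 * 250 = 18625
20*log10(18625) = 85.4019 dB
TL = 85.4019 - 47.3 = 38.102 dB


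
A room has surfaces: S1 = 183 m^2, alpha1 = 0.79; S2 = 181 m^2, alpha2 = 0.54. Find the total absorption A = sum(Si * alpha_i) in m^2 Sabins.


183 * 0.79 = 144.57
181 * 0.54 = 97.74
A_total = 144.57 + 97.74 = 242.31 m^2


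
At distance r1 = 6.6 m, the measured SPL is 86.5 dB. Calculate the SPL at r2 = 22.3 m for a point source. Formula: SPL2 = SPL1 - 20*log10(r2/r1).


r2/r1 = 22.3/6.6 = 3.37879
Correction = 20*log10(3.37879) = 10.5752 dB
SPL2 = 86.5 - 10.5752 = 75.925 dB


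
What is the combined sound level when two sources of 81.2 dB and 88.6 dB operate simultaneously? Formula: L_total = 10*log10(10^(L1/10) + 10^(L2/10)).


10^(81.2/10) = 1.31826e+08
10^(88.6/10) = 7.24436e+08
Sum = 1.31826e+08 + 7.24436e+08 = 8.56262e+08
L_total = 10*log10(8.56262e+08) = 89.326 dB


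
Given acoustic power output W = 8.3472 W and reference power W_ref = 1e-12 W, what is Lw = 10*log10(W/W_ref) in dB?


W / W_ref = 8.3472 / 1e-12 = 8.3472e+12
Lw = 10 * log10(8.3472e+12) = 129.22 dB


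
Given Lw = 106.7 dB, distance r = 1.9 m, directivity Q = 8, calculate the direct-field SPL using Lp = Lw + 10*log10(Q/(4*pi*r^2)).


4*pi*r^2 = 4*pi*1.9^2 = 45.3646 m^2
Q / (4*pi*r^2) = 8 / 45.3646 = 0.176349
Lp = 106.7 + 10*log10(0.176349) = 99.164 dB


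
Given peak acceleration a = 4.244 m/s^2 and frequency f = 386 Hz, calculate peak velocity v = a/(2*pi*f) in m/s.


omega = 2*pi*f = 2*pi*386 = 2425.31 rad/s
v = a / omega = 4.244 / 2425.31 = 0.0017499 m/s


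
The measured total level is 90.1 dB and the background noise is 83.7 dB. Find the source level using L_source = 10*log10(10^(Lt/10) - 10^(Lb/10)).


10^(90.1/10) = 1.02329e+09
10^(83.7/10) = 2.34423e+08
Difference = 1.02329e+09 - 2.34423e+08 = 7.88867e+08
L_source = 10*log10(7.88867e+08) = 88.97 dB


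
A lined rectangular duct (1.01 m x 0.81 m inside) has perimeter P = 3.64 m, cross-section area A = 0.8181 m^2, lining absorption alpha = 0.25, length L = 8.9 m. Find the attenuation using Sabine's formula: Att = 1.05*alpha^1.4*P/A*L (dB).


alpha^1.4 = 0.25^1.4 = 0.143587
Attenuation rate = 1.05 * alpha^1.4 * P / A
= 1.05 * 0.143587 * 3.64 / 0.8181 = 0.67081 dB/m
Total Att = 0.67081 * 8.9 = 5.9702 dB


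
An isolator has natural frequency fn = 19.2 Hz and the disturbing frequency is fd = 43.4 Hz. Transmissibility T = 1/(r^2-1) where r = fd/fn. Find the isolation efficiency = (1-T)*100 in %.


r = 43.4 / 19.2 = 2.26042
r^2 - 1 = 2.26042^2 - 1 = 4.1095
T = 1/4.1095 = 0.243339
Efficiency = (1 - 0.243339)*100 = 75.666 %


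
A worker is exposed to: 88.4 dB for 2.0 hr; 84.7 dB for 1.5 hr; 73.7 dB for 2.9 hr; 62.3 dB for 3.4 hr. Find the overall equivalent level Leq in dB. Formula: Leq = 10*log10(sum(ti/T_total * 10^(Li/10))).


T_total = 2.0 + 1.5 + 2.9 + 3.4 = 9.8 hr
(2.0/9.8) * 10^(88.4/10) = 1.4119e+08
(1.5/9.8) * 10^(84.7/10) = 4.51716e+07
(2.9/9.8) * 10^(73.7/10) = 6.937e+06
(3.4/9.8) * 10^(62.3/10) = 589187
Sum = 1.4119e+08 + 4.51716e+07 + 6.937e+06 + 589187 = 1.93888e+08
Leq = 10*log10(1.93888e+08) = 82.876 dB


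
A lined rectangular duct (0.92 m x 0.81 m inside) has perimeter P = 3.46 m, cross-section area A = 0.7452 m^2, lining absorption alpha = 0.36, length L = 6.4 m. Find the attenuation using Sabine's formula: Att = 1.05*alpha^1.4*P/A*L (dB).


alpha^1.4 = 0.36^1.4 = 0.239234
Attenuation rate = 1.05 * alpha^1.4 * P / A
= 1.05 * 0.239234 * 3.46 / 0.7452 = 1.16631 dB/m
Total Att = 1.16631 * 6.4 = 7.4644 dB


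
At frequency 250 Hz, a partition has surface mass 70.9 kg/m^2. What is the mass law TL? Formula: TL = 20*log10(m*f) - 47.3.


m * f = 70.9 * 250 = 17725
20*log10(17725) = 84.9717 dB
TL = 84.9717 - 47.3 = 37.672 dB


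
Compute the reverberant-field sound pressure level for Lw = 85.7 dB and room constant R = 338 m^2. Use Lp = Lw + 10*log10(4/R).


4/R = 4/338 = 0.0118343
Lp = 85.7 + 10*log10(0.0118343) = 66.431 dB


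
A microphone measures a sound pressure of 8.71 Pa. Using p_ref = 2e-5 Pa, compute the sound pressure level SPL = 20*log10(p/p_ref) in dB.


p / p_ref = 8.71 / 2e-5 = 435500
SPL = 20 * log10(435500) = 112.78 dB


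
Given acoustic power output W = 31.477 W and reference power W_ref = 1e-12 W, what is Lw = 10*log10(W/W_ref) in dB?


W / W_ref = 31.477 / 1e-12 = 3.1477e+13
Lw = 10 * log10(3.1477e+13) = 134.98 dB


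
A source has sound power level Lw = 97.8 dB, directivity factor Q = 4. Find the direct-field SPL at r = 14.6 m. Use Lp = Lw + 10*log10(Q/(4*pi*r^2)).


4*pi*r^2 = 4*pi*14.6^2 = 2678.65 m^2
Q / (4*pi*r^2) = 4 / 2678.65 = 0.00149329
Lp = 97.8 + 10*log10(0.00149329) = 69.541 dB


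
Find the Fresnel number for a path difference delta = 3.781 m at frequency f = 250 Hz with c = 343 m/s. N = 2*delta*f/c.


N = 2*delta*f/c = 2*delta/lambda, where lambda = c/f
lambda = 343 / 250 = 1.372 m
N = 2 * 3.781 / 1.372 = 5.5117


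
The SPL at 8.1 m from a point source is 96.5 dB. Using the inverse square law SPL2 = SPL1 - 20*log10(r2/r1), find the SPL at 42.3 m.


r2/r1 = 42.3/8.1 = 5.22222
Correction = 20*log10(5.22222) = 14.3571 dB
SPL2 = 96.5 - 14.3571 = 82.143 dB


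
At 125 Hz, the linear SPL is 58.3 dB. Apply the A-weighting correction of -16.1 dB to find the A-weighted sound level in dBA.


A-weighting table: 125 Hz -> -16.1 dB correction
SPL_A = SPL + correction = 58.3 + (-16.1) = 42.2 dBA


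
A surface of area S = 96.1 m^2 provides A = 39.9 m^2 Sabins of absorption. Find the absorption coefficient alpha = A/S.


Absorption coefficient = absorbed power / incident power
alpha = A / S = 39.9 / 96.1 = 0.41519


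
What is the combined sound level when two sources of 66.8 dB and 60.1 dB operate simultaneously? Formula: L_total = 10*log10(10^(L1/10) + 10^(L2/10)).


10^(66.8/10) = 4.7863e+06
10^(60.1/10) = 1.02329e+06
Sum = 4.7863e+06 + 1.02329e+06 = 5.80959e+06
L_total = 10*log10(5.80959e+06) = 67.641 dB


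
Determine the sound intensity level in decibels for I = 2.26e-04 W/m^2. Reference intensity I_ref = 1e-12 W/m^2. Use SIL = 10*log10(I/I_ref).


I / I_ref = 2.26e-04 / 1e-12 = 2.26e+08
SIL = 10 * log10(2.26e+08) = 83.541 dB


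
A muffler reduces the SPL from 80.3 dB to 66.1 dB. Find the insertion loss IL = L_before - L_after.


Insertion loss = SPL without muffler - SPL with muffler
IL = 80.3 - 66.1 = 14.2 dB


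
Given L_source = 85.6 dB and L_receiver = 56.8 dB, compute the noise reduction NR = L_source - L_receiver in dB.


NR = L_source - L_receiver (difference between source and receiving room levels)
NR = 85.6 - 56.8 = 28.8 dB


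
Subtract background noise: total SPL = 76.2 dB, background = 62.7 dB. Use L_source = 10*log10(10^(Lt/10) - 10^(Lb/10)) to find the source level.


10^(76.2/10) = 4.16869e+07
10^(62.7/10) = 1.86209e+06
Difference = 4.16869e+07 - 1.86209e+06 = 3.98248e+07
L_source = 10*log10(3.98248e+07) = 76.002 dB


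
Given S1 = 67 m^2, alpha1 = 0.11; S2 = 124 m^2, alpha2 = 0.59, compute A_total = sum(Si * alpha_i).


67 * 0.11 = 7.37
124 * 0.59 = 73.16
A_total = 7.37 + 73.16 = 80.53 m^2


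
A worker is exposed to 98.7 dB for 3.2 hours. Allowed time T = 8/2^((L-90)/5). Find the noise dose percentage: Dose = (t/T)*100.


T_allowed = 8 / 2^((98.7 - 90)/5) = 2.39496 hr
Dose = 3.2 / 2.39496 * 100 = 133.61 %


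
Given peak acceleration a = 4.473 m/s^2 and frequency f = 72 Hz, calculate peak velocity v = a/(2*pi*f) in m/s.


omega = 2*pi*f = 2*pi*72 = 452.389 rad/s
v = a / omega = 4.473 / 452.389 = 0.0098875 m/s


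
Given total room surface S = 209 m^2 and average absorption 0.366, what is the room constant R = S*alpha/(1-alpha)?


R = 209 * 0.366 / (1 - 0.366) = 120.65 m^2


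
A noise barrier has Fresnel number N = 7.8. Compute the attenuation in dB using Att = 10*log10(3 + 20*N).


3 + 20*N = 3 + 20*7.8 = 159
Att = 10*log10(159) = 22.014 dB


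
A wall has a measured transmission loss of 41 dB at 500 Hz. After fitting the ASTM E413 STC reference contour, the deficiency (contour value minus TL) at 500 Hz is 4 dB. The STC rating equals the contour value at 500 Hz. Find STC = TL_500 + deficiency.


By ASTM E413, STC = value of the fitted reference contour at 500 Hz.
Contour value at 500 Hz = TL_500 + deficiency = 41 + 4 = 45
STC = 45


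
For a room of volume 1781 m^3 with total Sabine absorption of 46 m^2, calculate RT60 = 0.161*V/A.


RT60 = 0.161 * 1781 / 46 = 6.2335 s


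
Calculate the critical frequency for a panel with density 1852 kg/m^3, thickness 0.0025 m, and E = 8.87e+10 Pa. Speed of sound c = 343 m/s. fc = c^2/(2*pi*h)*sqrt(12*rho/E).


12*rho/E = 12*1852/8.87e+10 = 2.50552e-07
sqrt(12*rho/E) = sqrt(2.50552e-07) = 0.000500552
c^2/(2*pi*h) = 343^2/(2*pi*0.0025) = 7.48977e+06
fc = 7.48977e+06 * 0.000500552 = 3749 Hz


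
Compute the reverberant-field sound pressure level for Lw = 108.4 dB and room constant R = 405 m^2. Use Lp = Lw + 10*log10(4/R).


4/R = 4/405 = 0.00987654
Lp = 108.4 + 10*log10(0.00987654) = 88.346 dB


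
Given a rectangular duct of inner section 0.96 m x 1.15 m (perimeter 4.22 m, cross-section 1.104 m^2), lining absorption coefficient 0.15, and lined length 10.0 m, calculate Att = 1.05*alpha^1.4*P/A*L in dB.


alpha^1.4 = 0.15^1.4 = 0.0702308
Attenuation rate = 1.05 * alpha^1.4 * P / A
= 1.05 * 0.0702308 * 4.22 / 1.104 = 0.281877 dB/m
Total Att = 0.281877 * 10.0 = 2.8188 dB


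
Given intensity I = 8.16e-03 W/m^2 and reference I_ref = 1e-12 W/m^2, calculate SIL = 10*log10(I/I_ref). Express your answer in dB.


I / I_ref = 8.16e-03 / 1e-12 = 8.16e+09
SIL = 10 * log10(8.16e+09) = 99.117 dB


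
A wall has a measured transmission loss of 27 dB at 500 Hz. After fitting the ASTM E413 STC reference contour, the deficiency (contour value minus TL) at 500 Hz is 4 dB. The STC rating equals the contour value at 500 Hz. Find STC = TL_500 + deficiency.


By ASTM E413, STC = value of the fitted reference contour at 500 Hz.
Contour value at 500 Hz = TL_500 + deficiency = 27 + 4 = 31
STC = 31


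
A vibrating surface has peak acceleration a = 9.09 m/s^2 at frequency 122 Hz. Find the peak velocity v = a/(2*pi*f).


omega = 2*pi*f = 2*pi*122 = 766.549 rad/s
v = a / omega = 9.09 / 766.549 = 0.011858 m/s


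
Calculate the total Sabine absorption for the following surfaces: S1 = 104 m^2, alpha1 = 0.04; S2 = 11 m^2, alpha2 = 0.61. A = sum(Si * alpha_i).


104 * 0.04 = 4.16
11 * 0.61 = 6.71
A_total = 4.16 + 6.71 = 10.87 m^2


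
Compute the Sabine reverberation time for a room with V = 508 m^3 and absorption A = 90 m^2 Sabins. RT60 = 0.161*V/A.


RT60 = 0.161 * 508 / 90 = 0.90876 s


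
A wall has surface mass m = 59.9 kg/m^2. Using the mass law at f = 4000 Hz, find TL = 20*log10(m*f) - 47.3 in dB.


m * f = 59.9 * 4000 = 239600
20*log10(239600) = 107.59 dB
TL = 107.59 - 47.3 = 60.29 dB


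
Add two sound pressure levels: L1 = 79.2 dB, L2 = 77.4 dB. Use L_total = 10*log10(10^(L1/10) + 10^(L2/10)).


10^(79.2/10) = 8.31764e+07
10^(77.4/10) = 5.49541e+07
Sum = 8.31764e+07 + 5.49541e+07 = 1.3813e+08
L_total = 10*log10(1.3813e+08) = 81.403 dB


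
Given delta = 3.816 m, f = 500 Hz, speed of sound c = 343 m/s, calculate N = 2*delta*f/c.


N = 2*delta*f/c = 2*delta/lambda, where lambda = c/f
lambda = 343 / 500 = 0.686 m
N = 2 * 3.816 / 0.686 = 11.125


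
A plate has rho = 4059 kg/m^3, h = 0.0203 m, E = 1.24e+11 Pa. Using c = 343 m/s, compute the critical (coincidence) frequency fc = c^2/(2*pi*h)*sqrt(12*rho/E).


12*rho/E = 12*4059/1.24e+11 = 3.92806e-07
sqrt(12*rho/E) = sqrt(3.92806e-07) = 0.000626742
c^2/(2*pi*h) = 343^2/(2*pi*0.0203) = 922385
fc = 922385 * 0.000626742 = 578.1 Hz


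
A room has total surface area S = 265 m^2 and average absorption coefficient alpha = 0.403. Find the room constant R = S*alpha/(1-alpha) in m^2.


R = 265 * 0.403 / (1 - 0.403) = 178.89 m^2


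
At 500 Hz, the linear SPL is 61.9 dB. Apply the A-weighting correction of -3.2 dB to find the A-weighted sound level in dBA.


A-weighting table: 500 Hz -> -3.2 dB correction
SPL_A = SPL + correction = 61.9 + (-3.2) = 58.7 dBA


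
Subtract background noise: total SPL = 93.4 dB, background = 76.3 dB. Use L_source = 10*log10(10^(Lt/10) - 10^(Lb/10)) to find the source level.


10^(93.4/10) = 2.18776e+09
10^(76.3/10) = 4.2658e+07
Difference = 2.18776e+09 - 4.2658e+07 = 2.1451e+09
L_source = 10*log10(2.1451e+09) = 93.314 dB


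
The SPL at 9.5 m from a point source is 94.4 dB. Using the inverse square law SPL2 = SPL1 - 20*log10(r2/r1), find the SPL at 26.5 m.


r2/r1 = 26.5/9.5 = 2.78947
Correction = 20*log10(2.78947) = 8.91043 dB
SPL2 = 94.4 - 8.91043 = 85.49 dB


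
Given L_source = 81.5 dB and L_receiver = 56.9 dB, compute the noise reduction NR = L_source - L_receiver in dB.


NR = L_source - L_receiver (difference between source and receiving room levels)
NR = 81.5 - 56.9 = 24.6 dB


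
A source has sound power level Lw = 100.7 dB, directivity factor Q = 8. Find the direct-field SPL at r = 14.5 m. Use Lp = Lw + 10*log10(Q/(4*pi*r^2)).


4*pi*r^2 = 4*pi*14.5^2 = 2642.08 m^2
Q / (4*pi*r^2) = 8 / 2642.08 = 0.00302792
Lp = 100.7 + 10*log10(0.00302792) = 75.511 dB


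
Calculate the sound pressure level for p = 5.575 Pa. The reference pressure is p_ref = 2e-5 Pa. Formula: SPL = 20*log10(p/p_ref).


p / p_ref = 5.575 / 2e-5 = 278750
SPL = 20 * log10(278750) = 108.9 dB


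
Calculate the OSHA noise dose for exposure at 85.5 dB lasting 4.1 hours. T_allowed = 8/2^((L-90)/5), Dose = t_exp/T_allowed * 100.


T_allowed = 8 / 2^((85.5 - 90)/5) = 14.9285 hr
Dose = 4.1 / 14.9285 * 100 = 27.464 %
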